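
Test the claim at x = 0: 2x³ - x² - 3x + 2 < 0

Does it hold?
x = 0: LHS = 2·0³ - 0² - 3·0 + 2 = 2; 2 < 0 — FAILS

The relation fails at x = 0, so x = 0 is a counterexample.

Answer: No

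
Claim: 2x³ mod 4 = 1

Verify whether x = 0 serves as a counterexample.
Substitute x = 0 into the relation:
x = 0: LHS = (2·0³) mod 4 = 0 mod 4 = 0; 0 = 1 — FAILS

Since the claim fails at x = 0, this value is a counterexample.

Answer: Yes, x = 0 is a counterexample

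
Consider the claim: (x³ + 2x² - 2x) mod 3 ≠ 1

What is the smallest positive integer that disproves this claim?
Testing positive integers:
x = 1: LHS = (1³ + 2·1² - 2·1) mod 3 = 1 mod 3 = 1; 1 ≠ 1 — FAILS  ← smallest positive counterexample

Answer: x = 1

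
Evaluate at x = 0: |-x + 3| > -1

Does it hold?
x = 0: LHS = |-0 + 3| = |3| = 3; 3 > -1 — holds

The relation is satisfied at x = 0.

Answer: Yes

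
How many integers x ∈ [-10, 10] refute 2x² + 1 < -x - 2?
Counterexamples in [-10, 10]: {-10, -9, -8, -7, -6, -5, -4, -3, -2, -1, 0, 1, 2, 3, 4, 5, 6, 7, 8, 9, 10}.

Counting them gives 21 values.

Answer: 21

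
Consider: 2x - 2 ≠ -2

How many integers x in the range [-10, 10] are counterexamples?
Counterexamples in [-10, 10]: {0}.

Counting them gives 1 values.

Answer: 1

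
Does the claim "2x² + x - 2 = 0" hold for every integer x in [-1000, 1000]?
The claim fails at x = 0:
x = 0: LHS = 2·0² + 0 - 2 = -2; -2 = 0 — FAILS

Because a single integer refutes it, the statement is false.

Answer: False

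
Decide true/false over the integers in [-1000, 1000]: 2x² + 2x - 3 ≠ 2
Track d = LHS − RHS over the integers in [-1000, 1000]. Equality would need d = 0, but d changes sign only between consecutive integers, jumping over 0:
x = -3: LHS = 2·(-3)² + 2·(-3) - 3 = 9; 9 ≠ 2 — holds  (d = 7)
x = -2: LHS = 2·(-2)² + 2·(-2) - 3 = 1; 1 ≠ 2 — holds  (d = -1)
x = 1: LHS = 2·1² + 2·1 - 3 = 1; 1 ≠ 2 — holds  (d = -1)
x = 2: LHS = 2·2² + 2·2 - 3 = 9; 9 ≠ 2 — holds  (d = 7)
Away from these crossings d keeps a constant sign, and checking every integer in [-1000, 1000] confirms d ≠ 0 throughout. Hence the two sides are never equal, so the relation holds for every integer in [-1000, 1000].

No counterexample exists.

Answer: True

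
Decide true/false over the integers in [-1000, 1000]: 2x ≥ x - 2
The claim fails at x = -3:
x = -3: LHS = 2·(-3) = -6, RHS = (-3) - 2 = -5; -6 ≥ -5 — FAILS

Because a single integer refutes it, the statement is false.

Answer: False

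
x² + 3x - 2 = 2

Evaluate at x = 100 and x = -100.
x = 100: LHS = 100² + 3·100 - 2 = 10298; 10298 = 2 — FAILS
x = -100: LHS = (-100)² + 3·(-100) - 2 = 9698; 9698 = 2 — FAILS

Answer: No, fails for both x = 100 and x = -100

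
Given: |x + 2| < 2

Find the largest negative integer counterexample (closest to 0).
Testing negative integers from -1 downward:
x = -1: LHS = |(-1) + 2| = |1| = 1; 1 < 2 — holds
x = -2: LHS = |(-2) + 2| = |0| = 0; 0 < 2 — holds
x = -3: LHS = |(-3) + 2| = |-1| = 1; 1 < 2 — holds
x = -4: LHS = |(-4) + 2| = |-2| = 2; 2 < 2 — FAILS  ← closest negative counterexample to 0

Answer: x = -4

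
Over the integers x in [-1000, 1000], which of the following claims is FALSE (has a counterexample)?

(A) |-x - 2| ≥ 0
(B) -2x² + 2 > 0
(A) An absolute value is never negative, so the left side is ≥ 0 for every x, while the right side is 0. Tightest case in [-1000, 1000] is x = -2:
x = -2: LHS = |-(-2) - 2| = |0| = 0; 0 ≥ 0 — holds
Hence LHS − RHS is never negative, i.e. LHS ≥ RHS throughout, so the relation holds for every integer in [-1000, 1000].

(B) x = 1: LHS = -2·1² + 2 = 0; 0 > 0 — FAILS

Only (B) has a counterexample.

Answer: B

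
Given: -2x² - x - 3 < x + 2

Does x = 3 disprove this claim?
Substitute x = 3 into the relation:
x = 3: LHS = -2·3² - 3 - 3 = -24, RHS = 3 + 2 = 5; -24 < 5 — holds

The relation holds at x = 3, so it is not a counterexample.

Answer: No, x = 3 is not a counterexample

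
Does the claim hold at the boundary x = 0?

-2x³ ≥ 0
x = 0: LHS = -2·0³ = 0; 0 ≥ 0 — holds

The relation is satisfied at x = 0.

Answer: Yes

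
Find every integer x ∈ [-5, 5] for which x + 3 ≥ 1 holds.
Holds for: {-2, -1, 0, 1, 2, 3, 4, 5}
Fails for: {-5, -4, -3}

Answer: {-2, -1, 0, 1, 2, 3, 4, 5}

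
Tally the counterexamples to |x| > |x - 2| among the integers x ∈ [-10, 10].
Counterexamples in [-10, 10]: {-10, -9, -8, -7, -6, -5, -4, -3, -2, -1, 0, 1}.

Counting them gives 12 values.

Answer: 12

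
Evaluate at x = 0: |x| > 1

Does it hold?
x = 0: LHS = |0| = 0; 0 > 1 — FAILS

The relation fails at x = 0, so x = 0 is a counterexample.

Answer: No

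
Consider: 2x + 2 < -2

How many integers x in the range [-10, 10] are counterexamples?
Counterexamples in [-10, 10]: {-2, -1, 0, 1, 2, 3, 4, 5, 6, 7, 8, 9, 10}.

Counting them gives 13 values.

Answer: 13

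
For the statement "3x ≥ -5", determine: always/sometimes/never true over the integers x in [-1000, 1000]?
Holds at x = 0: LHS = 3·0 = 0; 0 ≥ -5 — holds
Fails at x = -2: LHS = 3·(-2) = -6; -6 ≥ -5 — FAILS
It is satisfied by some integers in the range but not all.

Answer: Sometimes true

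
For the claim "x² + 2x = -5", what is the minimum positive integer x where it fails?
Testing positive integers:
x = 1: LHS = 1² + 2·1 = 3; 3 = -5 — FAILS  ← smallest positive counterexample

Answer: x = 1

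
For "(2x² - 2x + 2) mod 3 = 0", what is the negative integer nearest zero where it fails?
Testing negative integers from -1 downward:
x = -1: LHS = (2·(-1)² - 2·(-1) + 2) mod 3 = 6 mod 3 = 0; 0 = 0 — holds
x = -2: LHS = (2·(-2)² - 2·(-2) + 2) mod 3 = 14 mod 3 = 2; 2 = 0 — FAILS  ← closest negative counterexample to 0

Answer: x = -2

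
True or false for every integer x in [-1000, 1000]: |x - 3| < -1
The claim fails at x = 0:
x = 0: LHS = |0 - 3| = |-3| = 3; 3 < -1 — FAILS

Because a single integer refutes it, the statement is false.

Answer: False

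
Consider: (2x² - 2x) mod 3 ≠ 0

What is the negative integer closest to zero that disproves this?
Testing negative integers from -1 downward:
x = -1: LHS = (2·(-1)² - 2·(-1)) mod 3 = 4 mod 3 = 1; 1 ≠ 0 — holds
x = -2: LHS = (2·(-2)² - 2·(-2)) mod 3 = 12 mod 3 = 0; 0 ≠ 0 — FAILS  ← closest negative counterexample to 0

Answer: x = -2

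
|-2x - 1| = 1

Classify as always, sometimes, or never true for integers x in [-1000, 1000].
Holds at x = 0: LHS = |-2·0 - 1| = |-1| = 1; 1 = 1 — holds
Fails at x = 1: LHS = |-2·1 - 1| = |-3| = 3; 3 = 1 — FAILS
It is satisfied by some integers in the range but not all.

Answer: Sometimes true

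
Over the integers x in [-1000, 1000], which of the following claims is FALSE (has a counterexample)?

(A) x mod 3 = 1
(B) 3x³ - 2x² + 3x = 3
(A) x = 0: LHS = 0 mod 3 = 0; 0 = 1 — FAILS
(B) x = 0: LHS = 3·0³ - 2·0² + 3·0 = 0; 0 = 3 — FAILS

Answer: Both A and B are false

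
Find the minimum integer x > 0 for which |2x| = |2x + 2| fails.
Testing positive integers:
x = 1: LHS = |2·1| = |2| = 2, RHS = |2·1 + 2| = |4| = 4; 2 = 4 — FAILS  ← smallest positive counterexample

Answer: x = 1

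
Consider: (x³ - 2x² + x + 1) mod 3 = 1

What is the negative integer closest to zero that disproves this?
Testing negative integers from -1 downward:
x = -1: LHS = ((-1)³ - 2·(-1)² + (-1) + 1) mod 3 = (-3) mod 3 = 0; 0 = 1 — FAILS  ← closest negative counterexample to 0

Answer: x = -1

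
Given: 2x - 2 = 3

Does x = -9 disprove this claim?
Substitute x = -9 into the relation:
x = -9: LHS = 2·(-9) - 2 = -20; -20 = 3 — FAILS

Since the claim fails at x = -9, this value is a counterexample.

Answer: Yes, x = -9 is a counterexample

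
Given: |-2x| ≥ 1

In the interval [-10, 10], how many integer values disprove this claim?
Counterexamples in [-10, 10]: {0}.

Counting them gives 1 values.

Answer: 1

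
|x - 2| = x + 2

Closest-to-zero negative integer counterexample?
Testing negative integers from -1 downward:
x = -1: LHS = |(-1) - 2| = |-3| = 3, RHS = (-1) + 2 = 1; 3 = 1 — FAILS  ← closest negative counterexample to 0

Answer: x = -1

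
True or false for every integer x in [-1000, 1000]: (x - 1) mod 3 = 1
The claim fails at x = 0:
x = 0: LHS = (0 - 1) mod 3 = (-1) mod 3 = 2; 2 = 1 — FAILS

Because a single integer refutes it, the statement is false.

Answer: False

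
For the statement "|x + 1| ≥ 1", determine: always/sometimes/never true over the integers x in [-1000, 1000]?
Holds at x = 0: LHS = |0 + 1| = |1| = 1; 1 ≥ 1 — holds
Fails at x = -1: LHS = |(-1) + 1| = |0| = 0; 0 ≥ 1 — FAILS
It is satisfied by some integers in the range but not all.

Answer: Sometimes true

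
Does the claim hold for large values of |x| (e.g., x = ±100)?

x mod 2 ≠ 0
x = 100: LHS = 100 mod 2 = 0; 0 ≠ 0 — FAILS
x = -100: LHS = (-100) mod 2 = 0; 0 ≠ 0 — FAILS

Answer: No, fails for both x = 100 and x = -100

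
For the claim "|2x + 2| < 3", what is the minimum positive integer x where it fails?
Testing positive integers:
x = 1: LHS = |2·1 + 2| = |4| = 4; 4 < 3 — FAILS  ← smallest positive counterexample

Answer: x = 1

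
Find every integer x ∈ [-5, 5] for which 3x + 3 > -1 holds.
Holds for: {-1, 0, 1, 2, 3, 4, 5}
Fails for: {-5, -4, -3, -2}

Answer: {-1, 0, 1, 2, 3, 4, 5}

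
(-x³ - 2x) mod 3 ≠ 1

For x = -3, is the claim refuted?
Substitute x = -3 into the relation:
x = -3: LHS = (-(-3)³ - 2·(-3)) mod 3 = 33 mod 3 = 0; 0 ≠ 1 — holds

The relation holds at x = -3, so it is not a counterexample.

Answer: No, x = -3 is not a counterexample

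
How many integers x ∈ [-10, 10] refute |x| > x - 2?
Over all integers in [-10, 10], LHS − RHS is smallest at x = 0, where it equals 2:
x = 0: LHS = |0| = 0, RHS = 0 - 2 = -2; 0 > -2 — holds
At the ends of the range:
x = -10: LHS = |-10| = 10, RHS = (-10) - 2 = -12; 10 > -12 — holds
x = 10: LHS = |10| = 10, RHS = 10 - 2 = 8; 10 > 8 — holds
Hence LHS − RHS is never zero or negative, i.e. LHS > RHS throughout, so the relation holds for every integer in [-10, 10].

No counterexample appears in that range.

Answer: 0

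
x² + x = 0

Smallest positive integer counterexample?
Testing positive integers:
x = 1: LHS = 1² + 1 = 2; 2 = 0 — FAILS  ← smallest positive counterexample

Answer: x = 1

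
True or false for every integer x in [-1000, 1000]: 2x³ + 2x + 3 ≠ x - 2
Track d = LHS − RHS over the integers in [-1000, 1000]. Equality would need d = 0, but d changes sign only between consecutive integers, jumping over 0:
x = -2: LHS = 2·(-2)³ + 2·(-2) + 3 = -17, RHS = (-2) - 2 = -4; -17 ≠ -4 — holds  (d = -13)
x = -1: LHS = 2·(-1)³ + 2·(-1) + 3 = -1, RHS = (-1) - 2 = -3; -1 ≠ -3 — holds  (d = 2)
Away from these crossings d keeps a constant sign, and checking every integer in [-1000, 1000] confirms d ≠ 0 throughout. Hence the two sides are never equal, so the relation holds for every integer in [-1000, 1000].

No counterexample exists.

Answer: True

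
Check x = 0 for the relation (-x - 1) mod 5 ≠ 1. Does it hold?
x = 0: LHS = (-0 - 1) mod 5 = (-1) mod 5 = 4; 4 ≠ 1 — holds

The relation is satisfied at x = 0.

Answer: Yes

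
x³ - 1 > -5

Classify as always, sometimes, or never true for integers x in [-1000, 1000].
Holds at x = 0: LHS = 0³ - 1 = -1; -1 > -5 — holds
Fails at x = -2: LHS = (-2)³ - 1 = -9; -9 > -5 — FAILS
It is satisfied by some integers in the range but not all.

Answer: Sometimes true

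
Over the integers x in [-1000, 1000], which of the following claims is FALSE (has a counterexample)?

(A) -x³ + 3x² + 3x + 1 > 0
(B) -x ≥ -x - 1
(A) x = 4: LHS = -4³ + 3·4² + 3·4 + 1 = -3; -3 > 0 — FAILS

(B) Over all integers in [-1000, 1000], LHS − RHS is smallest at x = 0, where it equals 1:
x = 0: LHS = -0 = 0, RHS = -0 - 1 = -1; 0 ≥ -1 — holds
At the ends of the range:
x = -1000: LHS = -(-1000) = 1000, RHS = -(-1000) - 1 = 999; 1000 ≥ 999 — holds
x = 1000: RHS = -1000 - 1 = -1001; -1000 ≥ -1001 — holds
Hence LHS − RHS is never negative, i.e. LHS ≥ RHS throughout, so the relation holds for every integer in [-1000, 1000].

Only (A) has a counterexample.

Answer: A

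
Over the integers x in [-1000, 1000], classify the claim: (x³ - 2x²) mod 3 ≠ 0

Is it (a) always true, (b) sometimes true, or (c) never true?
Holds at x = 1: LHS = (1³ - 2·1²) mod 3 = (-1) mod 3 = 2; 2 ≠ 0 — holds
Fails at x = 0: LHS = (0³ - 2·0²) mod 3 = 0 mod 3 = 0; 0 ≠ 0 — FAILS
It is satisfied by some integers in the range but not all.

Answer: Sometimes true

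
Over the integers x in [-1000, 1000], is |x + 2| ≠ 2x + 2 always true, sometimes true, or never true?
Holds at x = 1: LHS = |1 + 2| = |3| = 3, RHS = 2·1 + 2 = 4; 3 ≠ 4 — holds
Fails at x = 0: LHS = |0 + 2| = |2| = 2, RHS = 2·0 + 2 = 2; 2 ≠ 2 — FAILS
It is satisfied by some integers in the range but not all.

Answer: Sometimes true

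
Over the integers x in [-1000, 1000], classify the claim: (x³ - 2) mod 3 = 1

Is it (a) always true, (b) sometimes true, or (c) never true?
Holds at x = 0: LHS = (0³ - 2) mod 3 = (-2) mod 3 = 1; 1 = 1 — holds
Fails at x = 1: LHS = (1³ - 2) mod 3 = (-1) mod 3 = 2; 2 = 1 — FAILS
It is satisfied by some integers in the range but not all.

Answer: Sometimes true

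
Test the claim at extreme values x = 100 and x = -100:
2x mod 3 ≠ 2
x = 100: LHS = (2·100) mod 3 = 200 mod 3 = 2; 2 ≠ 2 — FAILS
x = -100: LHS = (2·(-100)) mod 3 = (-200) mod 3 = 1; 1 ≠ 2 — holds

Answer: Partially: fails for x = 100, holds for x = -100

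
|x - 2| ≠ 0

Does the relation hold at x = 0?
x = 0: LHS = |0 - 2| = |-2| = 2; 2 ≠ 0 — holds

The relation is satisfied at x = 0.

Answer: Yes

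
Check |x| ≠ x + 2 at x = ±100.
x = 100: LHS = |100| = 100, RHS = 100 + 2 = 102; 100 ≠ 102 — holds
x = -100: LHS = |-100| = 100, RHS = (-100) + 2 = -98; 100 ≠ -98 — holds

Answer: Yes, holds for both x = 100 and x = -100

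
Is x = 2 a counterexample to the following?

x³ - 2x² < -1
Substitute x = 2 into the relation:
x = 2: LHS = 2³ - 2·2² = 0; 0 < -1 — FAILS

Since the claim fails at x = 2, this value is a counterexample.

Answer: Yes, x = 2 is a counterexample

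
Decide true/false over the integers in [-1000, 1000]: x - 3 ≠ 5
The claim fails at x = 8:
x = 8: LHS = 8 - 3 = 5; 5 ≠ 5 — FAILS

Because a single integer refutes it, the statement is false.

Answer: False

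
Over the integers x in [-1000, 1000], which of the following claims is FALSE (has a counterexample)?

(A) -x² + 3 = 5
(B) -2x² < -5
(A) x = 0: LHS = -0² + 3 = 3; 3 = 5 — FAILS
(B) x = 0: LHS = -2·0² = 0; 0 < -5 — FAILS

Answer: Both A and B are false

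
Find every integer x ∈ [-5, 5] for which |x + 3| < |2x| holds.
Holds for: {-5, -4, -3, -2, 4, 5}
Fails for: {-1, 0, 1, 2, 3}

Answer: {-5, -4, -3, -2, 4, 5}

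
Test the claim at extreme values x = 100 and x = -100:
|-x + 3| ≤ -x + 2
x = 100: LHS = |-100 + 3| = |-97| = 97, RHS = -100 + 2 = -98; 97 ≤ -98 — FAILS
x = -100: LHS = |-(-100) + 3| = |103| = 103, RHS = -(-100) + 2 = 102; 103 ≤ 102 — FAILS

Answer: No, fails for both x = 100 and x = -100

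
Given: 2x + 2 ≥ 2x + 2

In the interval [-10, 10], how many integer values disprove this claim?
Over all integers in [-10, 10], LHS − RHS is smallest at x = 0, where it equals 0:
x = 0: LHS = 2·0 + 2 = 2, RHS = 2·0 + 2 = 2; 2 ≥ 2 — holds
At the ends of the range:
x = -10: LHS = 2·(-10) + 2 = -18, RHS = 2·(-10) + 2 = -18; -18 ≥ -18 — holds
x = 10: LHS = 2·10 + 2 = 22, RHS = 2·10 + 2 = 22; 22 ≥ 22 — holds
Hence LHS − RHS is never negative, i.e. LHS ≥ RHS throughout, so the relation holds for every integer in [-10, 10].

No counterexample appears in that range.

Answer: 0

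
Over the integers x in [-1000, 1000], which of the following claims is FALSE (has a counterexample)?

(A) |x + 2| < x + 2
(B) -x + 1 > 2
(A) x = 0: LHS = |0 + 2| = |2| = 2, RHS = 0 + 2 = 2; 2 < 2 — FAILS
(B) x = 0: LHS = -0 + 1 = 1; 1 > 2 — FAILS

Answer: Both A and B are false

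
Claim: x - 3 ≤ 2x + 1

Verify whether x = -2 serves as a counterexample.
Substitute x = -2 into the relation:
x = -2: LHS = (-2) - 3 = -5, RHS = 2·(-2) + 1 = -3; -5 ≤ -3 — holds

The claim holds here, so x = -2 is not a counterexample. (A counterexample exists elsewhere, e.g. x = -5.)

Answer: No, x = -2 is not a counterexample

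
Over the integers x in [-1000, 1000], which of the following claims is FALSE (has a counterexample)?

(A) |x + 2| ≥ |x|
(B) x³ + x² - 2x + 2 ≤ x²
(A) x = -2: LHS = |(-2) + 2| = |0| = 0, RHS = |-2| = 2; 0 ≥ 2 — FAILS
(B) x = 0: LHS = 0³ + 0² - 2·0 + 2 = 2, RHS = 0² = 0; 2 ≤ 0 — FAILS

Answer: Both A and B are false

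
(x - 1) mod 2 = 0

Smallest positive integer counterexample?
Testing positive integers:
x = 1: LHS = (1 - 1) mod 2 = 0 mod 2 = 0; 0 = 0 — holds
x = 2: LHS = (2 - 1) mod 2 = 1 mod 2 = 1; 1 = 0 — FAILS  ← smallest positive counterexample

Answer: x = 2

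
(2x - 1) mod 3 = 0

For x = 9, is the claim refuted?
Substitute x = 9 into the relation:
x = 9: LHS = (2·9 - 1) mod 3 = 17 mod 3 = 2; 2 = 0 — FAILS

Since the claim fails at x = 9, this value is a counterexample.

Answer: Yes, x = 9 is a counterexample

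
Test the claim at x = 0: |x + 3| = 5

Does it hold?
x = 0: LHS = |0 + 3| = |3| = 3; 3 = 5 — FAILS

The relation fails at x = 0, so x = 0 is a counterexample.

Answer: No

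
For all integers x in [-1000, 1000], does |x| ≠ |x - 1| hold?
Track d = LHS − RHS over the integers in [-1000, 1000]. Equality would need d = 0, but d changes sign only between consecutive integers, jumping over 0:
x = 0: LHS = |0| = 0, RHS = |0 - 1| = |-1| = 1; 0 ≠ 1 — holds  (d = -1)
x = 1: LHS = |1| = 1, RHS = |1 - 1| = |0| = 0; 1 ≠ 0 — holds  (d = 1)
Away from these crossings d keeps a constant sign, and checking every integer in [-1000, 1000] confirms d ≠ 0 throughout. Hence the two sides are never equal, so the relation holds for every integer in [-1000, 1000].

No counterexample exists.

Answer: True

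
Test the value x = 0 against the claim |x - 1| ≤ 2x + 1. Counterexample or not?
Substitute x = 0 into the relation:
x = 0: LHS = |0 - 1| = |-1| = 1, RHS = 2·0 + 1 = 1; 1 ≤ 1 — holds

The claim holds here, so x = 0 is not a counterexample. (A counterexample exists elsewhere, e.g. x = -1.)

Answer: No, x = 0 is not a counterexample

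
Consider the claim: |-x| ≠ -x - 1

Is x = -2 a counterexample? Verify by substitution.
Substitute x = -2 into the relation:
x = -2: LHS = |-(-2)| = |2| = 2, RHS = -(-2) - 1 = 1; 2 ≠ 1 — holds

The relation holds at x = -2, so it is not a counterexample.

Answer: No, x = -2 is not a counterexample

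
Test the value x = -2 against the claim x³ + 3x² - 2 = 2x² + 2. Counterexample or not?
Substitute x = -2 into the relation:
x = -2: LHS = (-2)³ + 3·(-2)² - 2 = 2, RHS = 2·(-2)² + 2 = 10; 2 = 10 — FAILS

Since the claim fails at x = -2, this value is a counterexample.

Answer: Yes, x = -2 is a counterexample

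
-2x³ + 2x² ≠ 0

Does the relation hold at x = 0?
x = 0: LHS = -2·0³ + 2·0² = 0; 0 ≠ 0 — FAILS

The relation fails at x = 0, so x = 0 is a counterexample.

Answer: No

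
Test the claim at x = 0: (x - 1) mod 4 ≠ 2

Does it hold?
x = 0: LHS = (0 - 1) mod 4 = (-1) mod 4 = 3; 3 ≠ 2 — holds

The relation is satisfied at x = 0.

Answer: Yes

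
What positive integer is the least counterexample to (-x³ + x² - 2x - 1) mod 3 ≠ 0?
Testing positive integers:
x = 1: LHS = (-1³ + 1² - 2·1 - 1) mod 3 = (-3) mod 3 = 0; 0 ≠ 0 — FAILS  ← smallest positive counterexample

Answer: x = 1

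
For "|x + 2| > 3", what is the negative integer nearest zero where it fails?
Testing negative integers from -1 downward:
x = -1: LHS = |(-1) + 2| = |1| = 1; 1 > 3 — FAILS  ← closest negative counterexample to 0

Answer: x = -1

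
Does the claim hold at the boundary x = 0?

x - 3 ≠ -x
x = 0: LHS = 0 - 3 = -3, RHS = -0 = 0; -3 ≠ 0 — holds

The relation is satisfied at x = 0.

Answer: Yes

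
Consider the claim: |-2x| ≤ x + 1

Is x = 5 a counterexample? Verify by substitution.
Substitute x = 5 into the relation:
x = 5: LHS = |-2·5| = |-10| = 10, RHS = 5 + 1 = 6; 10 ≤ 6 — FAILS

Since the claim fails at x = 5, this value is a counterexample.

Answer: Yes, x = 5 is a counterexample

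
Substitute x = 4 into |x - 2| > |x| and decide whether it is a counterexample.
Substitute x = 4 into the relation:
x = 4: LHS = |4 - 2| = |2| = 2, RHS = |4| = 4; 2 > 4 — FAILS

Since the claim fails at x = 4, this value is a counterexample.

Answer: Yes, x = 4 is a counterexample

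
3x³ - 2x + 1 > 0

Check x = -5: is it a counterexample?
Substitute x = -5 into the relation:
x = -5: LHS = 3·(-5)³ - 2·(-5) + 1 = -364; -364 > 0 — FAILS

Since the claim fails at x = -5, this value is a counterexample.

Answer: Yes, x = -5 is a counterexample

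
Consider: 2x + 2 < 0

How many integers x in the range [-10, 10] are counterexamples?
Counterexamples in [-10, 10]: {-1, 0, 1, 2, 3, 4, 5, 6, 7, 8, 9, 10}.

Counting them gives 12 values.

Answer: 12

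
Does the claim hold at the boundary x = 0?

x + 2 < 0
x = 0: LHS = 0 + 2 = 2; 2 < 0 — FAILS

The relation fails at x = 0, so x = 0 is a counterexample.

Answer: No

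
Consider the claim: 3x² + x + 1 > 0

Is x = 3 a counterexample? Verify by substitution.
Substitute x = 3 into the relation:
x = 3: LHS = 3·3² + 3 + 1 = 31; 31 > 0 — holds

The relation holds at x = 3, so it is not a counterexample.

Answer: No, x = 3 is not a counterexample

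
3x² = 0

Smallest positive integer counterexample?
Testing positive integers:
x = 1: LHS = 3·1² = 3; 3 = 0 — FAILS  ← smallest positive counterexample

Answer: x = 1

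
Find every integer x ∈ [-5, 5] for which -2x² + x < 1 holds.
Over all integers in [-5, 5], LHS − RHS is largest at x = 0, where it equals -1:
x = 0: LHS = -2·0² + 0 = 0; 0 < 1 — holds
At the ends of the range:
x = -5: LHS = -2·(-5)² + (-5) = -55; -55 < 1 — holds
x = 5: LHS = -2·5² + 5 = -45; -45 < 1 — holds
Hence LHS − RHS is never zero or positive, i.e. LHS < RHS throughout, so the relation holds for every integer in [-5, 5].

Answer: All integers in [-5, 5]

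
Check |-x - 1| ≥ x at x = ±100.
x = 100: LHS = |-100 - 1| = |-101| = 101; 101 ≥ 100 — holds
x = -100: LHS = |-(-100) - 1| = |99| = 99; 99 ≥ -100 — holds

Answer: Yes, holds for both x = 100 and x = -100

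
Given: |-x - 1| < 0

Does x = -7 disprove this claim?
Substitute x = -7 into the relation:
x = -7: LHS = |-(-7) - 1| = |6| = 6; 6 < 0 — FAILS

Since the claim fails at x = -7, this value is a counterexample.

Answer: Yes, x = -7 is a counterexample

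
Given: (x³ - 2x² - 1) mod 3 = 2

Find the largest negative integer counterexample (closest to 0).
Testing negative integers from -1 downward:
x = -1: LHS = ((-1)³ - 2·(-1)² - 1) mod 3 = (-4) mod 3 = 2; 2 = 2 — holds
x = -2: LHS = ((-2)³ - 2·(-2)² - 1) mod 3 = (-17) mod 3 = 1; 1 = 2 — FAILS  ← closest negative counterexample to 0

Answer: x = -2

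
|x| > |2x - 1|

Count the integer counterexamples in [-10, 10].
Counterexamples in [-10, 10]: {-10, -9, -8, -7, -6, -5, -4, -3, -2, -1, 0, 1, 2, 3, 4, 5, 6, 7, 8, 9, 10}.

Counting them gives 21 values.

Answer: 21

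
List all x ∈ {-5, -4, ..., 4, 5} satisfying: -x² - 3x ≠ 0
Holds for: {-5, -4, -2, -1, 1, 2, 3, 4, 5}
Fails for: {-3, 0}

Answer: {-5, -4, -2, -1, 1, 2, 3, 4, 5}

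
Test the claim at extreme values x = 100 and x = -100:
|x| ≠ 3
x = 100: LHS = |100| = 100; 100 ≠ 3 — holds
x = -100: LHS = |-100| = 100; 100 ≠ 3 — holds

Answer: Yes, holds for both x = 100 and x = -100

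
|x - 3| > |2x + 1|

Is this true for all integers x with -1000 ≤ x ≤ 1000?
The claim fails at x = 1:
x = 1: LHS = |1 - 3| = |-2| = 2, RHS = |2·1 + 1| = |3| = 3; 2 > 3 — FAILS

Because a single integer refutes it, the statement is false.

Answer: False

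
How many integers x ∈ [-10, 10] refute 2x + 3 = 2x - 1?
Counterexamples in [-10, 10]: {-10, -9, -8, -7, -6, -5, -4, -3, -2, -1, 0, 1, 2, 3, 4, 5, 6, 7, 8, 9, 10}.

Counting them gives 21 values.

Answer: 21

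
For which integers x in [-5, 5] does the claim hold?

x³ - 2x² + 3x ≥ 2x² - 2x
Holds for: {0, 1, 2, 3, 4, 5}
Fails for: {-5, -4, -3, -2, -1}

Answer: {0, 1, 2, 3, 4, 5}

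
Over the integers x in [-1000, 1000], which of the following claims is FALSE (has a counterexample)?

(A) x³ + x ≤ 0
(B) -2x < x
(A) x = 1: LHS = 1³ + 1 = 2; 2 ≤ 0 — FAILS
(B) x = 0: LHS = -2·0 = 0; 0 < 0 — FAILS

Answer: Both A and B are false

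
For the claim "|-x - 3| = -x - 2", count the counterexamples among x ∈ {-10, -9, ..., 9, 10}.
Counterexamples in [-10, 10]: {-10, -9, -8, -7, -6, -5, -4, -3, -2, -1, 0, 1, 2, 3, 4, 5, 6, 7, 8, 9, 10}.

Counting them gives 21 values.

Answer: 21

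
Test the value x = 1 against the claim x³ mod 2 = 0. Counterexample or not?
Substitute x = 1 into the relation:
x = 1: LHS = (1³) mod 2 = 1 mod 2 = 1; 1 = 0 — FAILS

Since the claim fails at x = 1, this value is a counterexample.

Answer: Yes, x = 1 is a counterexample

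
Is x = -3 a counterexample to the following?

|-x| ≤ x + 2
Substitute x = -3 into the relation:
x = -3: LHS = |-(-3)| = |3| = 3, RHS = (-3) + 2 = -1; 3 ≤ -1 — FAILS

Since the claim fails at x = -3, this value is a counterexample.

Answer: Yes, x = -3 is a counterexample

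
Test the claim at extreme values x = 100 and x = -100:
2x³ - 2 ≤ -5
x = 100: LHS = 2·100³ - 2 = 1999998; 1999998 ≤ -5 — FAILS
x = -100: LHS = 2·(-100)³ - 2 = -2000002; -2000002 ≤ -5 — holds

Answer: Partially: fails for x = 100, holds for x = -100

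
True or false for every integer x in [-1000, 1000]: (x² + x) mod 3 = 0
The claim fails at x = 1:
x = 1: LHS = (1² + 1) mod 3 = 2 mod 3 = 2; 2 = 0 — FAILS

Because a single integer refutes it, the statement is false.

Answer: False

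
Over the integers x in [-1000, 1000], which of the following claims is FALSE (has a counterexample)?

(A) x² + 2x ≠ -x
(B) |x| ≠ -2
(A) x = 0: LHS = 0² + 2·0 = 0, RHS = -0 = 0; 0 ≠ 0 — FAILS

(B) An absolute value is never negative, so the left side is ≥ 0 for every x, while the right side is -2. Tightest case in [-1000, 1000] is x = 0:
x = 0: LHS = |0| = 0; 0 ≠ -2 — holds
Hence LHS − RHS is never 0, i.e. the two sides are never equal, so the relation holds for every integer in [-1000, 1000].

Only (A) has a counterexample.

Answer: A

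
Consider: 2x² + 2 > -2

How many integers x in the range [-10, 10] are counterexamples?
Over all integers in [-10, 10], LHS − RHS is smallest at x = 0, where it equals 4:
x = 0: LHS = 2·0² + 2 = 2; 2 > -2 — holds
At the ends of the range:
x = -10: LHS = 2·(-10)² + 2 = 202; 202 > -2 — holds
x = 10: LHS = 2·10² + 2 = 202; 202 > -2 — holds
Hence LHS − RHS is never zero or negative, i.e. LHS > RHS throughout, so the relation holds for every integer in [-10, 10].

No counterexample appears in that range.

Answer: 0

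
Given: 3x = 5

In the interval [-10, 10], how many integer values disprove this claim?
Counterexamples in [-10, 10]: {-10, -9, -8, -7, -6, -5, -4, -3, -2, -1, 0, 1, 2, 3, 4, 5, 6, 7, 8, 9, 10}.

Counting them gives 21 values.

Answer: 21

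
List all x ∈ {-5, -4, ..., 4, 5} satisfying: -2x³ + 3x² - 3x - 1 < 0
Holds for: {0, 1, 2, 3, 4, 5}
Fails for: {-5, -4, -3, -2, -1}

Answer: {0, 1, 2, 3, 4, 5}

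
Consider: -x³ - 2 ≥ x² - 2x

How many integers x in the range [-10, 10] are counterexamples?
Counterexamples in [-10, 10]: {-2, -1, 0, 1, 2, 3, 4, 5, 6, 7, 8, 9, 10}.

Counting them gives 13 values.

Answer: 13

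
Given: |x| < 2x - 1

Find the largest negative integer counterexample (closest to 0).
Testing negative integers from -1 downward:
x = -1: LHS = |-1| = 1, RHS = 2·(-1) - 1 = -3; 1 < -3 — FAILS  ← closest negative counterexample to 0

Answer: x = -1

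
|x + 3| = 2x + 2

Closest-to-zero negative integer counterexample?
Testing negative integers from -1 downward:
x = -1: LHS = |(-1) + 3| = |2| = 2, RHS = 2·(-1) + 2 = 0; 2 = 0 — FAILS  ← closest negative counterexample to 0

Answer: x = -1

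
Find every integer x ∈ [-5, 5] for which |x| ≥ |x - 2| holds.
Holds for: {1, 2, 3, 4, 5}
Fails for: {-5, -4, -3, -2, -1, 0}

Answer: {1, 2, 3, 4, 5}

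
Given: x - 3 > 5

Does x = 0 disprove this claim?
Substitute x = 0 into the relation:
x = 0: LHS = 0 - 3 = -3; -3 > 5 — FAILS

Since the claim fails at x = 0, this value is a counterexample.

Answer: Yes, x = 0 is a counterexample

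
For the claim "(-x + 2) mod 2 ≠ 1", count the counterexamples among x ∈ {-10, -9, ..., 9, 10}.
Counterexamples in [-10, 10]: {-9, -7, -5, -3, -1, 1, 3, 5, 7, 9}.

Counting them gives 10 values.

Answer: 10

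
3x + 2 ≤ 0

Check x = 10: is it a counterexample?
Substitute x = 10 into the relation:
x = 10: LHS = 3·10 + 2 = 32; 32 ≤ 0 — FAILS

Since the claim fails at x = 10, this value is a counterexample.

Answer: Yes, x = 10 is a counterexample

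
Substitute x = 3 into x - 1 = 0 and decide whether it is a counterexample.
Substitute x = 3 into the relation:
x = 3: LHS = 3 - 1 = 2; 2 = 0 — FAILS

Since the claim fails at x = 3, this value is a counterexample.

Answer: Yes, x = 3 is a counterexample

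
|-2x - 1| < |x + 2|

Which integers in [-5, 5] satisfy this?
Holds for: {0}
Fails for: {-5, -4, -3, -2, -1, 1, 2, 3, 4, 5}

Answer: {0}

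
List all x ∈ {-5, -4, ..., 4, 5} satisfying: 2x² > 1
Holds for: {-5, -4, -3, -2, -1, 1, 2, 3, 4, 5}
Fails for: {0}

Answer: {-5, -4, -3, -2, -1, 1, 2, 3, 4, 5}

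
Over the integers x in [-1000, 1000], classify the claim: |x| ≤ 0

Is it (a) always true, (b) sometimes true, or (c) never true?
Holds at x = 0: LHS = |0| = 0; 0 ≤ 0 — holds
Fails at x = 1: LHS = |1| = 1; 1 ≤ 0 — FAILS
It is satisfied by some integers in the range but not all.

Answer: Sometimes true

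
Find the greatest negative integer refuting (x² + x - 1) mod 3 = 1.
Testing negative integers from -1 downward:
x = -1: LHS = ((-1)² + (-1) - 1) mod 3 = (-1) mod 3 = 2; 2 = 1 — FAILS  ← closest negative counterexample to 0

Answer: x = -1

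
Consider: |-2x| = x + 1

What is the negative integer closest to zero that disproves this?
Testing negative integers from -1 downward:
x = -1: LHS = |-2·(-1)| = |2| = 2, RHS = (-1) + 1 = 0; 2 = 0 — FAILS  ← closest negative counterexample to 0

Answer: x = -1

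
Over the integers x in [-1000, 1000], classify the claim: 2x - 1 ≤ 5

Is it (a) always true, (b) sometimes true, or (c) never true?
Holds at x = 0: LHS = 2·0 - 1 = -1; -1 ≤ 5 — holds
Fails at x = 4: LHS = 2·4 - 1 = 7; 7 ≤ 5 — FAILS
It is satisfied by some integers in the range but not all.

Answer: Sometimes true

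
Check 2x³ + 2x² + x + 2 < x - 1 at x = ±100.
x = 100: LHS = 2·100³ + 2·100² + 100 + 2 = 2020102, RHS = 100 - 1 = 99; 2020102 < 99 — FAILS
x = -100: LHS = 2·(-100)³ + 2·(-100)² + (-100) + 2 = -1980098, RHS = (-100) - 1 = -101; -1980098 < -101 — holds

Answer: Partially: fails for x = 100, holds for x = -100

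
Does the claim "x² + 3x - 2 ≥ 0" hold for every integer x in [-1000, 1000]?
The claim fails at x = 0:
x = 0: LHS = 0² + 3·0 - 2 = -2; -2 ≥ 0 — FAILS

Because a single integer refutes it, the statement is false.

Answer: False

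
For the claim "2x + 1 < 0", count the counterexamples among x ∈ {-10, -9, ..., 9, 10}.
Counterexamples in [-10, 10]: {0, 1, 2, 3, 4, 5, 6, 7, 8, 9, 10}.

Counting them gives 11 values.

Answer: 11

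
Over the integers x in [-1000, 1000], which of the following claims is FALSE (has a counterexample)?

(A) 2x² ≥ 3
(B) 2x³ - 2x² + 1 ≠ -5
(A) x = 0: LHS = 2·0² = 0; 0 ≥ 3 — FAILS

(B) Track d = LHS − RHS over the integers in [-1000, 1000]. Equality would need d = 0, but d changes sign only between consecutive integers, jumping over 0:
x = -2: LHS = 2·(-2)³ - 2·(-2)² + 1 = -23; -23 ≠ -5 — holds  (d = -18)
x = -1: LHS = 2·(-1)³ - 2·(-1)² + 1 = -3; -3 ≠ -5 — holds  (d = 2)
Away from these crossings d keeps a constant sign, and checking every integer in [-1000, 1000] confirms d ≠ 0 throughout. Hence the two sides are never equal, so the relation holds for every integer in [-1000, 1000].

Only (A) has a counterexample.

Answer: A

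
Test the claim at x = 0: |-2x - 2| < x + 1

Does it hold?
x = 0: LHS = |-2·0 - 2| = |-2| = 2, RHS = 0 + 1 = 1; 2 < 1 — FAILS

The relation fails at x = 0, so x = 0 is a counterexample.

Answer: No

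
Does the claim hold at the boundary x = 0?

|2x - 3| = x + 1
x = 0: LHS = |2·0 - 3| = |-3| = 3, RHS = 0 + 1 = 1; 3 = 1 — FAILS

The relation fails at x = 0, so x = 0 is a counterexample.

Answer: No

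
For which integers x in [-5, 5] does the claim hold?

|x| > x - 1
Over all integers in [-5, 5], LHS − RHS is smallest at x = 0, where it equals 1:
x = 0: LHS = |0| = 0, RHS = 0 - 1 = -1; 0 > -1 — holds
At the ends of the range:
x = -5: LHS = |-5| = 5, RHS = (-5) - 1 = -6; 5 > -6 — holds
x = 5: LHS = |5| = 5, RHS = 5 - 1 = 4; 5 > 4 — holds
Hence LHS − RHS is never zero or negative, i.e. LHS > RHS throughout, so the relation holds for every integer in [-5, 5].

Answer: All integers in [-5, 5]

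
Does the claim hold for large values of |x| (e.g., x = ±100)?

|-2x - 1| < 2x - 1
x = 100: LHS = |-2·100 - 1| = |-201| = 201, RHS = 2·100 - 1 = 199; 201 < 199 — FAILS
x = -100: LHS = |-2·(-100) - 1| = |199| = 199, RHS = 2·(-100) - 1 = -201; 199 < -201 — FAILS

Answer: No, fails for both x = 100 and x = -100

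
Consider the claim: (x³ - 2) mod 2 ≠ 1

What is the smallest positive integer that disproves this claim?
Testing positive integers:
x = 1: LHS = (1³ - 2) mod 2 = (-1) mod 2 = 1; 1 ≠ 1 — FAILS  ← smallest positive counterexample

Answer: x = 1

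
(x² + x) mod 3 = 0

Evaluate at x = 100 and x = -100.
x = 100: LHS = (100² + 100) mod 3 = 10100 mod 3 = 2; 2 = 0 — FAILS
x = -100: LHS = ((-100)² + (-100)) mod 3 = 9900 mod 3 = 0; 0 = 0 — holds

Answer: Partially: fails for x = 100, holds for x = -100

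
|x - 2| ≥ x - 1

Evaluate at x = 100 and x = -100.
x = 100: LHS = |100 - 2| = |98| = 98, RHS = 100 - 1 = 99; 98 ≥ 99 — FAILS
x = -100: LHS = |(-100) - 2| = |-102| = 102, RHS = (-100) - 1 = -101; 102 ≥ -101 — holds

Answer: Partially: fails for x = 100, holds for x = -100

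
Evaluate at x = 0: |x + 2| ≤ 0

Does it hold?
x = 0: LHS = |0 + 2| = |2| = 2; 2 ≤ 0 — FAILS

The relation fails at x = 0, so x = 0 is a counterexample.

Answer: No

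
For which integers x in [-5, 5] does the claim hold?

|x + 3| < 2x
Holds for: {4, 5}
Fails for: {-5, -4, -3, -2, -1, 0, 1, 2, 3}

Answer: {4, 5}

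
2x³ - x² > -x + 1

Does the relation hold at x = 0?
x = 0: LHS = 2·0³ - 0² = 0, RHS = -0 + 1 = 1; 0 > 1 — FAILS

The relation fails at x = 0, so x = 0 is a counterexample.

Answer: No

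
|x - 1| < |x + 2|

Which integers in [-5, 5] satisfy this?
Holds for: {0, 1, 2, 3, 4, 5}
Fails for: {-5, -4, -3, -2, -1}

Answer: {0, 1, 2, 3, 4, 5}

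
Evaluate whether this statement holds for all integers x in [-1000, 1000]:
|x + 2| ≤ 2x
The claim fails at x = 0:
x = 0: LHS = |0 + 2| = |2| = 2, RHS = 2·0 = 0; 2 ≤ 0 — FAILS

Because a single integer refutes it, the statement is false.

Answer: False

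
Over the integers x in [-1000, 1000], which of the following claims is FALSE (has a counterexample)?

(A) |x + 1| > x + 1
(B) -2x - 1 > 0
(A) x = 0: LHS = |0 + 1| = |1| = 1, RHS = 0 + 1 = 1; 1 > 1 — FAILS
(B) x = 0: LHS = -2·0 - 1 = -1; -1 > 0 — FAILS

Answer: Both A and B are false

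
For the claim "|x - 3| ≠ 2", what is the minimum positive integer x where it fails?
Testing positive integers:
x = 1: LHS = |1 - 3| = |-2| = 2; 2 ≠ 2 — FAILS  ← smallest positive counterexample

Answer: x = 1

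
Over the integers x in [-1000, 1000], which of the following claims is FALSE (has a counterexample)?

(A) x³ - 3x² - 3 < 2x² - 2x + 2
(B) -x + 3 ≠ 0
(A) x = 5: LHS = 5³ - 3·5² - 3 = 47, RHS = 2·5² - 2·5 + 2 = 42; 47 < 42 — FAILS
(B) x = 3: LHS = -3 + 3 = 0; 0 ≠ 0 — FAILS

Answer: Both A and B are false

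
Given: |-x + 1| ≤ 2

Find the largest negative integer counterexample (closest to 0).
Testing negative integers from -1 downward:
x = -1: LHS = |-(-1) + 1| = |2| = 2; 2 ≤ 2 — holds
x = -2: LHS = |-(-2) + 1| = |3| = 3; 3 ≤ 2 — FAILS  ← closest negative counterexample to 0

Answer: x = -2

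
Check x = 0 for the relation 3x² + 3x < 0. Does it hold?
x = 0: LHS = 3·0² + 3·0 = 0; 0 < 0 — FAILS

The relation fails at x = 0, so x = 0 is a counterexample.

Answer: No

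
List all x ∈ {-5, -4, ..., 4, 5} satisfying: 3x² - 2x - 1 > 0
Holds for: {-5, -4, -3, -2, -1, 2, 3, 4, 5}
Fails for: {0, 1}

Answer: {-5, -4, -3, -2, -1, 2, 3, 4, 5}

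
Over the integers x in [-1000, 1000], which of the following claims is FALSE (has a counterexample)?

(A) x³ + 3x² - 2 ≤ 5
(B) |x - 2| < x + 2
(A) x = 2: LHS = 2³ + 3·2² - 2 = 18; 18 ≤ 5 — FAILS
(B) x = 0: LHS = |0 - 2| = |-2| = 2, RHS = 0 + 2 = 2; 2 < 2 — FAILS

Answer: Both A and B are false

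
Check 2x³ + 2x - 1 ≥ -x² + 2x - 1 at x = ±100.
x = 100: LHS = 2·100³ + 2·100 - 1 = 2000199, RHS = -100² + 2·100 - 1 = -9801; 2000199 ≥ -9801 — holds
x = -100: LHS = 2·(-100)³ + 2·(-100) - 1 = -2000201, RHS = -(-100)² + 2·(-100) - 1 = -10201; -2000201 ≥ -10201 — FAILS

Answer: Partially: holds for x = 100, fails for x = -100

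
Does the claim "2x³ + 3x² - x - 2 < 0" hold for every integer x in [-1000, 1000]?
The claim fails at x = 1:
x = 1: LHS = 2·1³ + 3·1² - 1 - 2 = 2; 2 < 0 — FAILS

Because a single integer refutes it, the statement is false.

Answer: False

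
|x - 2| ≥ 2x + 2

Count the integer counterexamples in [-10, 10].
Counterexamples in [-10, 10]: {1, 2, 3, 4, 5, 6, 7, 8, 9, 10}.

Counting them gives 10 values.

Answer: 10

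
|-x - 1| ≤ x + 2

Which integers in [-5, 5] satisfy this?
Holds for: {-1, 0, 1, 2, 3, 4, 5}
Fails for: {-5, -4, -3, -2}

Answer: {-1, 0, 1, 2, 3, 4, 5}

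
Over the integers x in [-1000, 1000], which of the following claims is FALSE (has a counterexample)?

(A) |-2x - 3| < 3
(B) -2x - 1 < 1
(A) x = 0: LHS = |-2·0 - 3| = |-3| = 3; 3 < 3 — FAILS
(B) x = -1: LHS = -2·(-1) - 1 = 1; 1 < 1 — FAILS

Answer: Both A and B are false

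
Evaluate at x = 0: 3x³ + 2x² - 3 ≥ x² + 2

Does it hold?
x = 0: LHS = 3·0³ + 2·0² - 3 = -3, RHS = 0² + 2 = 2; -3 ≥ 2 — FAILS

The relation fails at x = 0, so x = 0 is a counterexample.

Answer: No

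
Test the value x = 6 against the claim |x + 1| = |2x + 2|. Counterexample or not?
Substitute x = 6 into the relation:
x = 6: LHS = |6 + 1| = |7| = 7, RHS = |2·6 + 2| = |14| = 14; 7 = 14 — FAILS

Since the claim fails at x = 6, this value is a counterexample.

Answer: Yes, x = 6 is a counterexample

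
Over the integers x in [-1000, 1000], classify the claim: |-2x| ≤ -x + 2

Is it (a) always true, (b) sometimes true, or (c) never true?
Holds at x = 0: LHS = |-2·0| = |0| = 0, RHS = -0 + 2 = 2; 0 ≤ 2 — holds
Fails at x = 1: LHS = |-2·1| = |-2| = 2, RHS = -1 + 2 = 1; 2 ≤ 1 — FAILS
It is satisfied by some integers in the range but not all.

Answer: Sometimes true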